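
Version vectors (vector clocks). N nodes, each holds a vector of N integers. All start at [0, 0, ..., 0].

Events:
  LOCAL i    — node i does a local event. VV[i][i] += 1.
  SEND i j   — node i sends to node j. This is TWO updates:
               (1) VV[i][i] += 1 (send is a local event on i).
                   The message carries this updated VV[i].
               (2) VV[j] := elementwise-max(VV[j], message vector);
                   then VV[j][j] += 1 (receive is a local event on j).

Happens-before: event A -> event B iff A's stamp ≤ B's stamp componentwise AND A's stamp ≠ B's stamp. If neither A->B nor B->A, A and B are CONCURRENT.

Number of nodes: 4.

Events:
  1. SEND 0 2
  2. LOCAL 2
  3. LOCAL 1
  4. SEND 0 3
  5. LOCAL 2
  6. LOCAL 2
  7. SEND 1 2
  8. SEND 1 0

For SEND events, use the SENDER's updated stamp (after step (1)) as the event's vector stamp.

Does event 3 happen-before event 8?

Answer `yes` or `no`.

Initial: VV[0]=[0, 0, 0, 0]
Initial: VV[1]=[0, 0, 0, 0]
Initial: VV[2]=[0, 0, 0, 0]
Initial: VV[3]=[0, 0, 0, 0]
Event 1: SEND 0->2: VV[0][0]++ -> VV[0]=[1, 0, 0, 0], msg_vec=[1, 0, 0, 0]; VV[2]=max(VV[2],msg_vec) then VV[2][2]++ -> VV[2]=[1, 0, 1, 0]
Event 2: LOCAL 2: VV[2][2]++ -> VV[2]=[1, 0, 2, 0]
Event 3: LOCAL 1: VV[1][1]++ -> VV[1]=[0, 1, 0, 0]
Event 4: SEND 0->3: VV[0][0]++ -> VV[0]=[2, 0, 0, 0], msg_vec=[2, 0, 0, 0]; VV[3]=max(VV[3],msg_vec) then VV[3][3]++ -> VV[3]=[2, 0, 0, 1]
Event 5: LOCAL 2: VV[2][2]++ -> VV[2]=[1, 0, 3, 0]
Event 6: LOCAL 2: VV[2][2]++ -> VV[2]=[1, 0, 4, 0]
Event 7: SEND 1->2: VV[1][1]++ -> VV[1]=[0, 2, 0, 0], msg_vec=[0, 2, 0, 0]; VV[2]=max(VV[2],msg_vec) then VV[2][2]++ -> VV[2]=[1, 2, 5, 0]
Event 8: SEND 1->0: VV[1][1]++ -> VV[1]=[0, 3, 0, 0], msg_vec=[0, 3, 0, 0]; VV[0]=max(VV[0],msg_vec) then VV[0][0]++ -> VV[0]=[3, 3, 0, 0]
Event 3 stamp: [0, 1, 0, 0]
Event 8 stamp: [0, 3, 0, 0]
[0, 1, 0, 0] <= [0, 3, 0, 0]? True. Equal? False. Happens-before: True

Answer: yes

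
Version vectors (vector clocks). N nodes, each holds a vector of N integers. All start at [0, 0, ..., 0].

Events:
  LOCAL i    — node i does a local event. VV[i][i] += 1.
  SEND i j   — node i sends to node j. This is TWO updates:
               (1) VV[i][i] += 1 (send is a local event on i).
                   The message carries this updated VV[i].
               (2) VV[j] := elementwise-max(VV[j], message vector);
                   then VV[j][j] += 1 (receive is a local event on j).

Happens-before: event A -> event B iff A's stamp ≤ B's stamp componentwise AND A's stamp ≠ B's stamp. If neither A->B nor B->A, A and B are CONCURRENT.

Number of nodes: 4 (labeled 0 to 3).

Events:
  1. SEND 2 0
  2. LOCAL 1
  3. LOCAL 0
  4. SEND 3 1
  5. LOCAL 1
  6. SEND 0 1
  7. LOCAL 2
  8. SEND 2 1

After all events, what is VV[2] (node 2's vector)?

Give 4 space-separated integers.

Answer: 0 0 3 0

Derivation:
Initial: VV[0]=[0, 0, 0, 0]
Initial: VV[1]=[0, 0, 0, 0]
Initial: VV[2]=[0, 0, 0, 0]
Initial: VV[3]=[0, 0, 0, 0]
Event 1: SEND 2->0: VV[2][2]++ -> VV[2]=[0, 0, 1, 0], msg_vec=[0, 0, 1, 0]; VV[0]=max(VV[0],msg_vec) then VV[0][0]++ -> VV[0]=[1, 0, 1, 0]
Event 2: LOCAL 1: VV[1][1]++ -> VV[1]=[0, 1, 0, 0]
Event 3: LOCAL 0: VV[0][0]++ -> VV[0]=[2, 0, 1, 0]
Event 4: SEND 3->1: VV[3][3]++ -> VV[3]=[0, 0, 0, 1], msg_vec=[0, 0, 0, 1]; VV[1]=max(VV[1],msg_vec) then VV[1][1]++ -> VV[1]=[0, 2, 0, 1]
Event 5: LOCAL 1: VV[1][1]++ -> VV[1]=[0, 3, 0, 1]
Event 6: SEND 0->1: VV[0][0]++ -> VV[0]=[3, 0, 1, 0], msg_vec=[3, 0, 1, 0]; VV[1]=max(VV[1],msg_vec) then VV[1][1]++ -> VV[1]=[3, 4, 1, 1]
Event 7: LOCAL 2: VV[2][2]++ -> VV[2]=[0, 0, 2, 0]
Event 8: SEND 2->1: VV[2][2]++ -> VV[2]=[0, 0, 3, 0], msg_vec=[0, 0, 3, 0]; VV[1]=max(VV[1],msg_vec) then VV[1][1]++ -> VV[1]=[3, 5, 3, 1]
Final vectors: VV[0]=[3, 0, 1, 0]; VV[1]=[3, 5, 3, 1]; VV[2]=[0, 0, 3, 0]; VV[3]=[0, 0, 0, 1]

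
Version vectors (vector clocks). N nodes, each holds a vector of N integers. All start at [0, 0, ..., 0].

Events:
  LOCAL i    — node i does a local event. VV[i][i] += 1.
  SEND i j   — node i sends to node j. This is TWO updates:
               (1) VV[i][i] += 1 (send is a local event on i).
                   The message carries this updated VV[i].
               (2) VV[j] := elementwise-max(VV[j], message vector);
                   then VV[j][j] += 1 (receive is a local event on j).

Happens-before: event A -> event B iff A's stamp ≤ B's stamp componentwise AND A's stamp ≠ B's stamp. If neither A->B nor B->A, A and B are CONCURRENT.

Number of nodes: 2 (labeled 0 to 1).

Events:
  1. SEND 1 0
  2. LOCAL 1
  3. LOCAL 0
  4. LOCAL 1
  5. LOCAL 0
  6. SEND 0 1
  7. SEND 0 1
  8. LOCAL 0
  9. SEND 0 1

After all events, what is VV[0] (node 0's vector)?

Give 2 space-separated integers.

Answer: 7 1

Derivation:
Initial: VV[0]=[0, 0]
Initial: VV[1]=[0, 0]
Event 1: SEND 1->0: VV[1][1]++ -> VV[1]=[0, 1], msg_vec=[0, 1]; VV[0]=max(VV[0],msg_vec) then VV[0][0]++ -> VV[0]=[1, 1]
Event 2: LOCAL 1: VV[1][1]++ -> VV[1]=[0, 2]
Event 3: LOCAL 0: VV[0][0]++ -> VV[0]=[2, 1]
Event 4: LOCAL 1: VV[1][1]++ -> VV[1]=[0, 3]
Event 5: LOCAL 0: VV[0][0]++ -> VV[0]=[3, 1]
Event 6: SEND 0->1: VV[0][0]++ -> VV[0]=[4, 1], msg_vec=[4, 1]; VV[1]=max(VV[1],msg_vec) then VV[1][1]++ -> VV[1]=[4, 4]
Event 7: SEND 0->1: VV[0][0]++ -> VV[0]=[5, 1], msg_vec=[5, 1]; VV[1]=max(VV[1],msg_vec) then VV[1][1]++ -> VV[1]=[5, 5]
Event 8: LOCAL 0: VV[0][0]++ -> VV[0]=[6, 1]
Event 9: SEND 0->1: VV[0][0]++ -> VV[0]=[7, 1], msg_vec=[7, 1]; VV[1]=max(VV[1],msg_vec) then VV[1][1]++ -> VV[1]=[7, 6]
Final vectors: VV[0]=[7, 1]; VV[1]=[7, 6]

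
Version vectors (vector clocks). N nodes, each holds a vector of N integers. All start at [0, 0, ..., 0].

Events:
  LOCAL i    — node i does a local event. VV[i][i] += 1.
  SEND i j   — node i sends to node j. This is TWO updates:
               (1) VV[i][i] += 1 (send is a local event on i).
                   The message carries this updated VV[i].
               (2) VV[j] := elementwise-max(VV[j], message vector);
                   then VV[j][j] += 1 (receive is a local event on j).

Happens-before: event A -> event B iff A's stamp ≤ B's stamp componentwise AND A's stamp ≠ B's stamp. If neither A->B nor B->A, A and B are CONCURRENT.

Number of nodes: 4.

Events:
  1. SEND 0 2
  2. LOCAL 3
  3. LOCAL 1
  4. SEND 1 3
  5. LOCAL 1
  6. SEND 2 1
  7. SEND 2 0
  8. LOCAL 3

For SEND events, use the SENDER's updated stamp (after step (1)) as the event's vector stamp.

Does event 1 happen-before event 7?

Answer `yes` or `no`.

Answer: yes

Derivation:
Initial: VV[0]=[0, 0, 0, 0]
Initial: VV[1]=[0, 0, 0, 0]
Initial: VV[2]=[0, 0, 0, 0]
Initial: VV[3]=[0, 0, 0, 0]
Event 1: SEND 0->2: VV[0][0]++ -> VV[0]=[1, 0, 0, 0], msg_vec=[1, 0, 0, 0]; VV[2]=max(VV[2],msg_vec) then VV[2][2]++ -> VV[2]=[1, 0, 1, 0]
Event 2: LOCAL 3: VV[3][3]++ -> VV[3]=[0, 0, 0, 1]
Event 3: LOCAL 1: VV[1][1]++ -> VV[1]=[0, 1, 0, 0]
Event 4: SEND 1->3: VV[1][1]++ -> VV[1]=[0, 2, 0, 0], msg_vec=[0, 2, 0, 0]; VV[3]=max(VV[3],msg_vec) then VV[3][3]++ -> VV[3]=[0, 2, 0, 2]
Event 5: LOCAL 1: VV[1][1]++ -> VV[1]=[0, 3, 0, 0]
Event 6: SEND 2->1: VV[2][2]++ -> VV[2]=[1, 0, 2, 0], msg_vec=[1, 0, 2, 0]; VV[1]=max(VV[1],msg_vec) then VV[1][1]++ -> VV[1]=[1, 4, 2, 0]
Event 7: SEND 2->0: VV[2][2]++ -> VV[2]=[1, 0, 3, 0], msg_vec=[1, 0, 3, 0]; VV[0]=max(VV[0],msg_vec) then VV[0][0]++ -> VV[0]=[2, 0, 3, 0]
Event 8: LOCAL 3: VV[3][3]++ -> VV[3]=[0, 2, 0, 3]
Event 1 stamp: [1, 0, 0, 0]
Event 7 stamp: [1, 0, 3, 0]
[1, 0, 0, 0] <= [1, 0, 3, 0]? True. Equal? False. Happens-before: True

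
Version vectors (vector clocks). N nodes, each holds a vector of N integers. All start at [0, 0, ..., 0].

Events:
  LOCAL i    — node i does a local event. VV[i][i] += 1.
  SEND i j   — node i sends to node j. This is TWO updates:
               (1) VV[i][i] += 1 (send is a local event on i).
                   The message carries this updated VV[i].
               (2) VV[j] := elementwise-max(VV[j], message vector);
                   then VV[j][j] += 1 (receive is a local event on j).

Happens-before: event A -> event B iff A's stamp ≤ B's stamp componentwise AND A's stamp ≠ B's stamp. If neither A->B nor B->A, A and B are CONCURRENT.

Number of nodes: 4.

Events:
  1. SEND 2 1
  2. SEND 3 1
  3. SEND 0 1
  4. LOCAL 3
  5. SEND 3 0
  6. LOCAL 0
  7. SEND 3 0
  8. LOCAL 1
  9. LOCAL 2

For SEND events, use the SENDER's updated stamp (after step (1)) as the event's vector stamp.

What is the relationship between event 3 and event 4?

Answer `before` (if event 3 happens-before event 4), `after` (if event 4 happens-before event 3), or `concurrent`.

Initial: VV[0]=[0, 0, 0, 0]
Initial: VV[1]=[0, 0, 0, 0]
Initial: VV[2]=[0, 0, 0, 0]
Initial: VV[3]=[0, 0, 0, 0]
Event 1: SEND 2->1: VV[2][2]++ -> VV[2]=[0, 0, 1, 0], msg_vec=[0, 0, 1, 0]; VV[1]=max(VV[1],msg_vec) then VV[1][1]++ -> VV[1]=[0, 1, 1, 0]
Event 2: SEND 3->1: VV[3][3]++ -> VV[3]=[0, 0, 0, 1], msg_vec=[0, 0, 0, 1]; VV[1]=max(VV[1],msg_vec) then VV[1][1]++ -> VV[1]=[0, 2, 1, 1]
Event 3: SEND 0->1: VV[0][0]++ -> VV[0]=[1, 0, 0, 0], msg_vec=[1, 0, 0, 0]; VV[1]=max(VV[1],msg_vec) then VV[1][1]++ -> VV[1]=[1, 3, 1, 1]
Event 4: LOCAL 3: VV[3][3]++ -> VV[3]=[0, 0, 0, 2]
Event 5: SEND 3->0: VV[3][3]++ -> VV[3]=[0, 0, 0, 3], msg_vec=[0, 0, 0, 3]; VV[0]=max(VV[0],msg_vec) then VV[0][0]++ -> VV[0]=[2, 0, 0, 3]
Event 6: LOCAL 0: VV[0][0]++ -> VV[0]=[3, 0, 0, 3]
Event 7: SEND 3->0: VV[3][3]++ -> VV[3]=[0, 0, 0, 4], msg_vec=[0, 0, 0, 4]; VV[0]=max(VV[0],msg_vec) then VV[0][0]++ -> VV[0]=[4, 0, 0, 4]
Event 8: LOCAL 1: VV[1][1]++ -> VV[1]=[1, 4, 1, 1]
Event 9: LOCAL 2: VV[2][2]++ -> VV[2]=[0, 0, 2, 0]
Event 3 stamp: [1, 0, 0, 0]
Event 4 stamp: [0, 0, 0, 2]
[1, 0, 0, 0] <= [0, 0, 0, 2]? False
[0, 0, 0, 2] <= [1, 0, 0, 0]? False
Relation: concurrent

Answer: concurrent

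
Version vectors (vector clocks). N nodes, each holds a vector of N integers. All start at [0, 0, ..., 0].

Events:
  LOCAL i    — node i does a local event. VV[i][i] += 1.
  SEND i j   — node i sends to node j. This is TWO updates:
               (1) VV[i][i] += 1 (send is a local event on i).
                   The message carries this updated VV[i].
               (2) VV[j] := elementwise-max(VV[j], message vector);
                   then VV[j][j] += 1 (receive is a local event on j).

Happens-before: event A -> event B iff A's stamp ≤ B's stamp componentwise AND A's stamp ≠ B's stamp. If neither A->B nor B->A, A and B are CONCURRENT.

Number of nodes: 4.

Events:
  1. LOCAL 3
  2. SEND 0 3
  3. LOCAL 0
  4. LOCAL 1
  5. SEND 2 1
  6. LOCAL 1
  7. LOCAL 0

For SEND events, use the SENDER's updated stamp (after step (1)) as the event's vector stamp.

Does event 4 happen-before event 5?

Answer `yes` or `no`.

Initial: VV[0]=[0, 0, 0, 0]
Initial: VV[1]=[0, 0, 0, 0]
Initial: VV[2]=[0, 0, 0, 0]
Initial: VV[3]=[0, 0, 0, 0]
Event 1: LOCAL 3: VV[3][3]++ -> VV[3]=[0, 0, 0, 1]
Event 2: SEND 0->3: VV[0][0]++ -> VV[0]=[1, 0, 0, 0], msg_vec=[1, 0, 0, 0]; VV[3]=max(VV[3],msg_vec) then VV[3][3]++ -> VV[3]=[1, 0, 0, 2]
Event 3: LOCAL 0: VV[0][0]++ -> VV[0]=[2, 0, 0, 0]
Event 4: LOCAL 1: VV[1][1]++ -> VV[1]=[0, 1, 0, 0]
Event 5: SEND 2->1: VV[2][2]++ -> VV[2]=[0, 0, 1, 0], msg_vec=[0, 0, 1, 0]; VV[1]=max(VV[1],msg_vec) then VV[1][1]++ -> VV[1]=[0, 2, 1, 0]
Event 6: LOCAL 1: VV[1][1]++ -> VV[1]=[0, 3, 1, 0]
Event 7: LOCAL 0: VV[0][0]++ -> VV[0]=[3, 0, 0, 0]
Event 4 stamp: [0, 1, 0, 0]
Event 5 stamp: [0, 0, 1, 0]
[0, 1, 0, 0] <= [0, 0, 1, 0]? False. Equal? False. Happens-before: False

Answer: no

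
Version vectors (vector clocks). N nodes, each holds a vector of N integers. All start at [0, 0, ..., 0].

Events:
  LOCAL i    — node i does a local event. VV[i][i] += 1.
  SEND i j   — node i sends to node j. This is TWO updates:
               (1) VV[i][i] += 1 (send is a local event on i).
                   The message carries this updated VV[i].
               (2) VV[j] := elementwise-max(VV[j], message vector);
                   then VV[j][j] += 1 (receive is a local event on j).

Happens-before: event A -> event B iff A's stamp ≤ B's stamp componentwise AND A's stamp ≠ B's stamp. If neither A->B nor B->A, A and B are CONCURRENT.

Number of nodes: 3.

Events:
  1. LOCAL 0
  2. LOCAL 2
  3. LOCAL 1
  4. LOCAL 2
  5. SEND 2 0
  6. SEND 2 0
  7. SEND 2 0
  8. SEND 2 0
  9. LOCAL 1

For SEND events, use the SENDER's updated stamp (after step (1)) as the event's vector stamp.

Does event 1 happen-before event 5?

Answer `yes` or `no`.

Answer: no

Derivation:
Initial: VV[0]=[0, 0, 0]
Initial: VV[1]=[0, 0, 0]
Initial: VV[2]=[0, 0, 0]
Event 1: LOCAL 0: VV[0][0]++ -> VV[0]=[1, 0, 0]
Event 2: LOCAL 2: VV[2][2]++ -> VV[2]=[0, 0, 1]
Event 3: LOCAL 1: VV[1][1]++ -> VV[1]=[0, 1, 0]
Event 4: LOCAL 2: VV[2][2]++ -> VV[2]=[0, 0, 2]
Event 5: SEND 2->0: VV[2][2]++ -> VV[2]=[0, 0, 3], msg_vec=[0, 0, 3]; VV[0]=max(VV[0],msg_vec) then VV[0][0]++ -> VV[0]=[2, 0, 3]
Event 6: SEND 2->0: VV[2][2]++ -> VV[2]=[0, 0, 4], msg_vec=[0, 0, 4]; VV[0]=max(VV[0],msg_vec) then VV[0][0]++ -> VV[0]=[3, 0, 4]
Event 7: SEND 2->0: VV[2][2]++ -> VV[2]=[0, 0, 5], msg_vec=[0, 0, 5]; VV[0]=max(VV[0],msg_vec) then VV[0][0]++ -> VV[0]=[4, 0, 5]
Event 8: SEND 2->0: VV[2][2]++ -> VV[2]=[0, 0, 6], msg_vec=[0, 0, 6]; VV[0]=max(VV[0],msg_vec) then VV[0][0]++ -> VV[0]=[5, 0, 6]
Event 9: LOCAL 1: VV[1][1]++ -> VV[1]=[0, 2, 0]
Event 1 stamp: [1, 0, 0]
Event 5 stamp: [0, 0, 3]
[1, 0, 0] <= [0, 0, 3]? False. Equal? False. Happens-before: False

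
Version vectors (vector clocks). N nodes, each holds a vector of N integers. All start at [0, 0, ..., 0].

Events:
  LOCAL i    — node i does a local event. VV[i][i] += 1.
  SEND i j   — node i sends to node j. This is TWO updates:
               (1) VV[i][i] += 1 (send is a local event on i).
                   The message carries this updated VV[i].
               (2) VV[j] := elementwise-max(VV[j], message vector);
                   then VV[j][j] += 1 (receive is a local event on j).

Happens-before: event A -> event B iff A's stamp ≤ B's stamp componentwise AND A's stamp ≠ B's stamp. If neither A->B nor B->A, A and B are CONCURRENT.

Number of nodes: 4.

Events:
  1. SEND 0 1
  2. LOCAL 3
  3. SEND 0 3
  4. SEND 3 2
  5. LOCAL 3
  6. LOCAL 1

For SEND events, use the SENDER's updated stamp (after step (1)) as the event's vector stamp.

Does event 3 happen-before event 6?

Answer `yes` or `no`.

Answer: no

Derivation:
Initial: VV[0]=[0, 0, 0, 0]
Initial: VV[1]=[0, 0, 0, 0]
Initial: VV[2]=[0, 0, 0, 0]
Initial: VV[3]=[0, 0, 0, 0]
Event 1: SEND 0->1: VV[0][0]++ -> VV[0]=[1, 0, 0, 0], msg_vec=[1, 0, 0, 0]; VV[1]=max(VV[1],msg_vec) then VV[1][1]++ -> VV[1]=[1, 1, 0, 0]
Event 2: LOCAL 3: VV[3][3]++ -> VV[3]=[0, 0, 0, 1]
Event 3: SEND 0->3: VV[0][0]++ -> VV[0]=[2, 0, 0, 0], msg_vec=[2, 0, 0, 0]; VV[3]=max(VV[3],msg_vec) then VV[3][3]++ -> VV[3]=[2, 0, 0, 2]
Event 4: SEND 3->2: VV[3][3]++ -> VV[3]=[2, 0, 0, 3], msg_vec=[2, 0, 0, 3]; VV[2]=max(VV[2],msg_vec) then VV[2][2]++ -> VV[2]=[2, 0, 1, 3]
Event 5: LOCAL 3: VV[3][3]++ -> VV[3]=[2, 0, 0, 4]
Event 6: LOCAL 1: VV[1][1]++ -> VV[1]=[1, 2, 0, 0]
Event 3 stamp: [2, 0, 0, 0]
Event 6 stamp: [1, 2, 0, 0]
[2, 0, 0, 0] <= [1, 2, 0, 0]? False. Equal? False. Happens-before: False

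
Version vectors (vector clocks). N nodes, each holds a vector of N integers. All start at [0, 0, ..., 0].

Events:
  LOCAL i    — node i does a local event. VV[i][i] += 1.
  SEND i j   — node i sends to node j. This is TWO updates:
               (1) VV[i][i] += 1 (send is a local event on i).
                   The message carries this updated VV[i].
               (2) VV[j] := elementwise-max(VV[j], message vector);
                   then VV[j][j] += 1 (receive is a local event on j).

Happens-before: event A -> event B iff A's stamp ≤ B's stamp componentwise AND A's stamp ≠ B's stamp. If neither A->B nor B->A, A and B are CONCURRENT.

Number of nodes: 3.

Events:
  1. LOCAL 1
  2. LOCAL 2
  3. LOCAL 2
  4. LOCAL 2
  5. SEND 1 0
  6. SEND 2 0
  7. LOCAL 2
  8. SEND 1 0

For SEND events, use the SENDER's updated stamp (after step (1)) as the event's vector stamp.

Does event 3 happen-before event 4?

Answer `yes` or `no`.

Initial: VV[0]=[0, 0, 0]
Initial: VV[1]=[0, 0, 0]
Initial: VV[2]=[0, 0, 0]
Event 1: LOCAL 1: VV[1][1]++ -> VV[1]=[0, 1, 0]
Event 2: LOCAL 2: VV[2][2]++ -> VV[2]=[0, 0, 1]
Event 3: LOCAL 2: VV[2][2]++ -> VV[2]=[0, 0, 2]
Event 4: LOCAL 2: VV[2][2]++ -> VV[2]=[0, 0, 3]
Event 5: SEND 1->0: VV[1][1]++ -> VV[1]=[0, 2, 0], msg_vec=[0, 2, 0]; VV[0]=max(VV[0],msg_vec) then VV[0][0]++ -> VV[0]=[1, 2, 0]
Event 6: SEND 2->0: VV[2][2]++ -> VV[2]=[0, 0, 4], msg_vec=[0, 0, 4]; VV[0]=max(VV[0],msg_vec) then VV[0][0]++ -> VV[0]=[2, 2, 4]
Event 7: LOCAL 2: VV[2][2]++ -> VV[2]=[0, 0, 5]
Event 8: SEND 1->0: VV[1][1]++ -> VV[1]=[0, 3, 0], msg_vec=[0, 3, 0]; VV[0]=max(VV[0],msg_vec) then VV[0][0]++ -> VV[0]=[3, 3, 4]
Event 3 stamp: [0, 0, 2]
Event 4 stamp: [0, 0, 3]
[0, 0, 2] <= [0, 0, 3]? True. Equal? False. Happens-before: True

Answer: yes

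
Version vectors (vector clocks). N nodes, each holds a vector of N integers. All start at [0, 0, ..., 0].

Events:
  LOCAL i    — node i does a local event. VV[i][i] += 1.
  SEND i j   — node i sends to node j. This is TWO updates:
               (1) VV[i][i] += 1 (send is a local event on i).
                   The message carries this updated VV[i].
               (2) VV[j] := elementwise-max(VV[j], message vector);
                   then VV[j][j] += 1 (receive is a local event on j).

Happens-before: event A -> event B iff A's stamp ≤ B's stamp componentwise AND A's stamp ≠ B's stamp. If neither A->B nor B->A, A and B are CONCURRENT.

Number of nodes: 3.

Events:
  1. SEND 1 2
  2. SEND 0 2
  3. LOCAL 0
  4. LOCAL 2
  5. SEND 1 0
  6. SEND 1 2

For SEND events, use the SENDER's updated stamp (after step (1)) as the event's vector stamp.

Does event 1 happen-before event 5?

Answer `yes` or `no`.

Answer: yes

Derivation:
Initial: VV[0]=[0, 0, 0]
Initial: VV[1]=[0, 0, 0]
Initial: VV[2]=[0, 0, 0]
Event 1: SEND 1->2: VV[1][1]++ -> VV[1]=[0, 1, 0], msg_vec=[0, 1, 0]; VV[2]=max(VV[2],msg_vec) then VV[2][2]++ -> VV[2]=[0, 1, 1]
Event 2: SEND 0->2: VV[0][0]++ -> VV[0]=[1, 0, 0], msg_vec=[1, 0, 0]; VV[2]=max(VV[2],msg_vec) then VV[2][2]++ -> VV[2]=[1, 1, 2]
Event 3: LOCAL 0: VV[0][0]++ -> VV[0]=[2, 0, 0]
Event 4: LOCAL 2: VV[2][2]++ -> VV[2]=[1, 1, 3]
Event 5: SEND 1->0: VV[1][1]++ -> VV[1]=[0, 2, 0], msg_vec=[0, 2, 0]; VV[0]=max(VV[0],msg_vec) then VV[0][0]++ -> VV[0]=[3, 2, 0]
Event 6: SEND 1->2: VV[1][1]++ -> VV[1]=[0, 3, 0], msg_vec=[0, 3, 0]; VV[2]=max(VV[2],msg_vec) then VV[2][2]++ -> VV[2]=[1, 3, 4]
Event 1 stamp: [0, 1, 0]
Event 5 stamp: [0, 2, 0]
[0, 1, 0] <= [0, 2, 0]? True. Equal? False. Happens-before: True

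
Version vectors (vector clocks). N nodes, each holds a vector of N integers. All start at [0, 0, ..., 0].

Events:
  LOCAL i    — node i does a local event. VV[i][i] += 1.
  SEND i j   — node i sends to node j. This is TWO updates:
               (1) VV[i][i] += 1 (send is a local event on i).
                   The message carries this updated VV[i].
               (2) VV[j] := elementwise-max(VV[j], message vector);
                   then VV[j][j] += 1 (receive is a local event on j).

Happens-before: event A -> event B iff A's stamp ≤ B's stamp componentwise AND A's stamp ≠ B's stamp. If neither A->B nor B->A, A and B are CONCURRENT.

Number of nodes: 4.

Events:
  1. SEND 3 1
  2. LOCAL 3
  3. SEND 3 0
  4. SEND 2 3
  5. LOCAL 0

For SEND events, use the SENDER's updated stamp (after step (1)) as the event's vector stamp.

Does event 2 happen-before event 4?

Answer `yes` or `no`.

Answer: no

Derivation:
Initial: VV[0]=[0, 0, 0, 0]
Initial: VV[1]=[0, 0, 0, 0]
Initial: VV[2]=[0, 0, 0, 0]
Initial: VV[3]=[0, 0, 0, 0]
Event 1: SEND 3->1: VV[3][3]++ -> VV[3]=[0, 0, 0, 1], msg_vec=[0, 0, 0, 1]; VV[1]=max(VV[1],msg_vec) then VV[1][1]++ -> VV[1]=[0, 1, 0, 1]
Event 2: LOCAL 3: VV[3][3]++ -> VV[3]=[0, 0, 0, 2]
Event 3: SEND 3->0: VV[3][3]++ -> VV[3]=[0, 0, 0, 3], msg_vec=[0, 0, 0, 3]; VV[0]=max(VV[0],msg_vec) then VV[0][0]++ -> VV[0]=[1, 0, 0, 3]
Event 4: SEND 2->3: VV[2][2]++ -> VV[2]=[0, 0, 1, 0], msg_vec=[0, 0, 1, 0]; VV[3]=max(VV[3],msg_vec) then VV[3][3]++ -> VV[3]=[0, 0, 1, 4]
Event 5: LOCAL 0: VV[0][0]++ -> VV[0]=[2, 0, 0, 3]
Event 2 stamp: [0, 0, 0, 2]
Event 4 stamp: [0, 0, 1, 0]
[0, 0, 0, 2] <= [0, 0, 1, 0]? False. Equal? False. Happens-before: False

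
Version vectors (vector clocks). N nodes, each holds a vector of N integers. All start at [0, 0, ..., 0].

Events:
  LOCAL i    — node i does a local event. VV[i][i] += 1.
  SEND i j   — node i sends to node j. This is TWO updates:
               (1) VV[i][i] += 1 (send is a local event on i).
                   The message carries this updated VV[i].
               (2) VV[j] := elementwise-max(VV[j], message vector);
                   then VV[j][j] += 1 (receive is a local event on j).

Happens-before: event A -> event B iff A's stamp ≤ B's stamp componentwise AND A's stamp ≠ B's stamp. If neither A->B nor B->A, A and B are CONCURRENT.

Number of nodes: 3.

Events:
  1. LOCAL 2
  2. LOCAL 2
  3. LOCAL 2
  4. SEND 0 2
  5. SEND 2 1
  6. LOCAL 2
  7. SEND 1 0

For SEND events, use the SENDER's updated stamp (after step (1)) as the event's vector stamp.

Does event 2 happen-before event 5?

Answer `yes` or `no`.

Initial: VV[0]=[0, 0, 0]
Initial: VV[1]=[0, 0, 0]
Initial: VV[2]=[0, 0, 0]
Event 1: LOCAL 2: VV[2][2]++ -> VV[2]=[0, 0, 1]
Event 2: LOCAL 2: VV[2][2]++ -> VV[2]=[0, 0, 2]
Event 3: LOCAL 2: VV[2][2]++ -> VV[2]=[0, 0, 3]
Event 4: SEND 0->2: VV[0][0]++ -> VV[0]=[1, 0, 0], msg_vec=[1, 0, 0]; VV[2]=max(VV[2],msg_vec) then VV[2][2]++ -> VV[2]=[1, 0, 4]
Event 5: SEND 2->1: VV[2][2]++ -> VV[2]=[1, 0, 5], msg_vec=[1, 0, 5]; VV[1]=max(VV[1],msg_vec) then VV[1][1]++ -> VV[1]=[1, 1, 5]
Event 6: LOCAL 2: VV[2][2]++ -> VV[2]=[1, 0, 6]
Event 7: SEND 1->0: VV[1][1]++ -> VV[1]=[1, 2, 5], msg_vec=[1, 2, 5]; VV[0]=max(VV[0],msg_vec) then VV[0][0]++ -> VV[0]=[2, 2, 5]
Event 2 stamp: [0, 0, 2]
Event 5 stamp: [1, 0, 5]
[0, 0, 2] <= [1, 0, 5]? True. Equal? False. Happens-before: True

Answer: yes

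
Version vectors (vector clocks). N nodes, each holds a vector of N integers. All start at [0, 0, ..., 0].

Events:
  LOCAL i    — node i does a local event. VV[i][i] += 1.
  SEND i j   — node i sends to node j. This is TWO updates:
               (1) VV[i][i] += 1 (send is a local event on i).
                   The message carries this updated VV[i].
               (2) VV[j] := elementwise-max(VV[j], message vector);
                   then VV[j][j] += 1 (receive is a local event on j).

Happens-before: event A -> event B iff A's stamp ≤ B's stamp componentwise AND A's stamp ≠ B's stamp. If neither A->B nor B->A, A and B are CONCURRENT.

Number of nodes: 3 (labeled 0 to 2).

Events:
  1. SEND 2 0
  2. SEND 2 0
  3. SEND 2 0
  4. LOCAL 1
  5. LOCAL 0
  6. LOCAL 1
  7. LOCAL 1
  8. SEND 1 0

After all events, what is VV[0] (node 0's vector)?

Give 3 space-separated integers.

Initial: VV[0]=[0, 0, 0]
Initial: VV[1]=[0, 0, 0]
Initial: VV[2]=[0, 0, 0]
Event 1: SEND 2->0: VV[2][2]++ -> VV[2]=[0, 0, 1], msg_vec=[0, 0, 1]; VV[0]=max(VV[0],msg_vec) then VV[0][0]++ -> VV[0]=[1, 0, 1]
Event 2: SEND 2->0: VV[2][2]++ -> VV[2]=[0, 0, 2], msg_vec=[0, 0, 2]; VV[0]=max(VV[0],msg_vec) then VV[0][0]++ -> VV[0]=[2, 0, 2]
Event 3: SEND 2->0: VV[2][2]++ -> VV[2]=[0, 0, 3], msg_vec=[0, 0, 3]; VV[0]=max(VV[0],msg_vec) then VV[0][0]++ -> VV[0]=[3, 0, 3]
Event 4: LOCAL 1: VV[1][1]++ -> VV[1]=[0, 1, 0]
Event 5: LOCAL 0: VV[0][0]++ -> VV[0]=[4, 0, 3]
Event 6: LOCAL 1: VV[1][1]++ -> VV[1]=[0, 2, 0]
Event 7: LOCAL 1: VV[1][1]++ -> VV[1]=[0, 3, 0]
Event 8: SEND 1->0: VV[1][1]++ -> VV[1]=[0, 4, 0], msg_vec=[0, 4, 0]; VV[0]=max(VV[0],msg_vec) then VV[0][0]++ -> VV[0]=[5, 4, 3]
Final vectors: VV[0]=[5, 4, 3]; VV[1]=[0, 4, 0]; VV[2]=[0, 0, 3]

Answer: 5 4 3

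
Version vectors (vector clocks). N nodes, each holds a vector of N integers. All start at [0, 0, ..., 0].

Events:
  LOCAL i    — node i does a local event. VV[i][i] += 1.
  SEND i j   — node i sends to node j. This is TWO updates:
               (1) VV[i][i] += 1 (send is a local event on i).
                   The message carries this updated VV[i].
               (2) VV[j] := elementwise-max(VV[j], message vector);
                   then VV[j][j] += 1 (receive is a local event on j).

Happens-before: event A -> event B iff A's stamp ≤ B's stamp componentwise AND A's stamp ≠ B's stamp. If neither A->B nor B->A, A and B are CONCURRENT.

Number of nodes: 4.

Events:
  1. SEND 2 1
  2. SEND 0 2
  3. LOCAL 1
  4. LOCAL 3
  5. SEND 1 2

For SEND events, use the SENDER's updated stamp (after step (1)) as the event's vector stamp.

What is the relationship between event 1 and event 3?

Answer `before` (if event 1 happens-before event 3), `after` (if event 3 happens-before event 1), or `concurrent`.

Initial: VV[0]=[0, 0, 0, 0]
Initial: VV[1]=[0, 0, 0, 0]
Initial: VV[2]=[0, 0, 0, 0]
Initial: VV[3]=[0, 0, 0, 0]
Event 1: SEND 2->1: VV[2][2]++ -> VV[2]=[0, 0, 1, 0], msg_vec=[0, 0, 1, 0]; VV[1]=max(VV[1],msg_vec) then VV[1][1]++ -> VV[1]=[0, 1, 1, 0]
Event 2: SEND 0->2: VV[0][0]++ -> VV[0]=[1, 0, 0, 0], msg_vec=[1, 0, 0, 0]; VV[2]=max(VV[2],msg_vec) then VV[2][2]++ -> VV[2]=[1, 0, 2, 0]
Event 3: LOCAL 1: VV[1][1]++ -> VV[1]=[0, 2, 1, 0]
Event 4: LOCAL 3: VV[3][3]++ -> VV[3]=[0, 0, 0, 1]
Event 5: SEND 1->2: VV[1][1]++ -> VV[1]=[0, 3, 1, 0], msg_vec=[0, 3, 1, 0]; VV[2]=max(VV[2],msg_vec) then VV[2][2]++ -> VV[2]=[1, 3, 3, 0]
Event 1 stamp: [0, 0, 1, 0]
Event 3 stamp: [0, 2, 1, 0]
[0, 0, 1, 0] <= [0, 2, 1, 0]? True
[0, 2, 1, 0] <= [0, 0, 1, 0]? False
Relation: before

Answer: before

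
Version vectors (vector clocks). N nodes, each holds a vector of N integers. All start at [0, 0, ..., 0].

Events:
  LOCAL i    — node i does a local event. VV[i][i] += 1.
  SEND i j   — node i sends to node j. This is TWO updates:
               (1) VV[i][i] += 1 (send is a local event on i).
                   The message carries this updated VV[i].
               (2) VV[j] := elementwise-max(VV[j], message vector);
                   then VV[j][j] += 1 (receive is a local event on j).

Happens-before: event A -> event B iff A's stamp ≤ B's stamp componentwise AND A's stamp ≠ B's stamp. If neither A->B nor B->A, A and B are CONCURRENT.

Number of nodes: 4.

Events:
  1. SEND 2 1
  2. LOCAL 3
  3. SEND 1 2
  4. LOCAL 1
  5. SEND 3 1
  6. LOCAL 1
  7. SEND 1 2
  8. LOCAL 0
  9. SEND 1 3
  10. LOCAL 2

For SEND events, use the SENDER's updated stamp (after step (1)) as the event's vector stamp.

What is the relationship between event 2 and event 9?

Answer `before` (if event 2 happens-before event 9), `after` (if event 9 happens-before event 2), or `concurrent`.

Answer: before

Derivation:
Initial: VV[0]=[0, 0, 0, 0]
Initial: VV[1]=[0, 0, 0, 0]
Initial: VV[2]=[0, 0, 0, 0]
Initial: VV[3]=[0, 0, 0, 0]
Event 1: SEND 2->1: VV[2][2]++ -> VV[2]=[0, 0, 1, 0], msg_vec=[0, 0, 1, 0]; VV[1]=max(VV[1],msg_vec) then VV[1][1]++ -> VV[1]=[0, 1, 1, 0]
Event 2: LOCAL 3: VV[3][3]++ -> VV[3]=[0, 0, 0, 1]
Event 3: SEND 1->2: VV[1][1]++ -> VV[1]=[0, 2, 1, 0], msg_vec=[0, 2, 1, 0]; VV[2]=max(VV[2],msg_vec) then VV[2][2]++ -> VV[2]=[0, 2, 2, 0]
Event 4: LOCAL 1: VV[1][1]++ -> VV[1]=[0, 3, 1, 0]
Event 5: SEND 3->1: VV[3][3]++ -> VV[3]=[0, 0, 0, 2], msg_vec=[0, 0, 0, 2]; VV[1]=max(VV[1],msg_vec) then VV[1][1]++ -> VV[1]=[0, 4, 1, 2]
Event 6: LOCAL 1: VV[1][1]++ -> VV[1]=[0, 5, 1, 2]
Event 7: SEND 1->2: VV[1][1]++ -> VV[1]=[0, 6, 1, 2], msg_vec=[0, 6, 1, 2]; VV[2]=max(VV[2],msg_vec) then VV[2][2]++ -> VV[2]=[0, 6, 3, 2]
Event 8: LOCAL 0: VV[0][0]++ -> VV[0]=[1, 0, 0, 0]
Event 9: SEND 1->3: VV[1][1]++ -> VV[1]=[0, 7, 1, 2], msg_vec=[0, 7, 1, 2]; VV[3]=max(VV[3],msg_vec) then VV[3][3]++ -> VV[3]=[0, 7, 1, 3]
Event 10: LOCAL 2: VV[2][2]++ -> VV[2]=[0, 6, 4, 2]
Event 2 stamp: [0, 0, 0, 1]
Event 9 stamp: [0, 7, 1, 2]
[0, 0, 0, 1] <= [0, 7, 1, 2]? True
[0, 7, 1, 2] <= [0, 0, 0, 1]? False
Relation: before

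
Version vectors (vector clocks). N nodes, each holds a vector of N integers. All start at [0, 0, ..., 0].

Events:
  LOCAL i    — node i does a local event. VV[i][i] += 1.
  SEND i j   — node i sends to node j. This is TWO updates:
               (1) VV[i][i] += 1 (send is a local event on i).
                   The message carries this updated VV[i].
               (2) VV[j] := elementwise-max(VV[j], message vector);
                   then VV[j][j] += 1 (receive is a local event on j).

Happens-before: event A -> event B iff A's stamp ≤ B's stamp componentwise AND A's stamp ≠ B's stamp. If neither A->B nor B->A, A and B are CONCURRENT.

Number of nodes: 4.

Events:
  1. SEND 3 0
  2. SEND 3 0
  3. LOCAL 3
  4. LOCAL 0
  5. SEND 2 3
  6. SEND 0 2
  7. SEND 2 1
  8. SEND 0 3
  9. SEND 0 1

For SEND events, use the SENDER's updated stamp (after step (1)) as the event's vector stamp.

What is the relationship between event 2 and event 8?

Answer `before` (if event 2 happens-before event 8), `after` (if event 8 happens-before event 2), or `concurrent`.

Answer: before

Derivation:
Initial: VV[0]=[0, 0, 0, 0]
Initial: VV[1]=[0, 0, 0, 0]
Initial: VV[2]=[0, 0, 0, 0]
Initial: VV[3]=[0, 0, 0, 0]
Event 1: SEND 3->0: VV[3][3]++ -> VV[3]=[0, 0, 0, 1], msg_vec=[0, 0, 0, 1]; VV[0]=max(VV[0],msg_vec) then VV[0][0]++ -> VV[0]=[1, 0, 0, 1]
Event 2: SEND 3->0: VV[3][3]++ -> VV[3]=[0, 0, 0, 2], msg_vec=[0, 0, 0, 2]; VV[0]=max(VV[0],msg_vec) then VV[0][0]++ -> VV[0]=[2, 0, 0, 2]
Event 3: LOCAL 3: VV[3][3]++ -> VV[3]=[0, 0, 0, 3]
Event 4: LOCAL 0: VV[0][0]++ -> VV[0]=[3, 0, 0, 2]
Event 5: SEND 2->3: VV[2][2]++ -> VV[2]=[0, 0, 1, 0], msg_vec=[0, 0, 1, 0]; VV[3]=max(VV[3],msg_vec) then VV[3][3]++ -> VV[3]=[0, 0, 1, 4]
Event 6: SEND 0->2: VV[0][0]++ -> VV[0]=[4, 0, 0, 2], msg_vec=[4, 0, 0, 2]; VV[2]=max(VV[2],msg_vec) then VV[2][2]++ -> VV[2]=[4, 0, 2, 2]
Event 7: SEND 2->1: VV[2][2]++ -> VV[2]=[4, 0, 3, 2], msg_vec=[4, 0, 3, 2]; VV[1]=max(VV[1],msg_vec) then VV[1][1]++ -> VV[1]=[4, 1, 3, 2]
Event 8: SEND 0->3: VV[0][0]++ -> VV[0]=[5, 0, 0, 2], msg_vec=[5, 0, 0, 2]; VV[3]=max(VV[3],msg_vec) then VV[3][3]++ -> VV[3]=[5, 0, 1, 5]
Event 9: SEND 0->1: VV[0][0]++ -> VV[0]=[6, 0, 0, 2], msg_vec=[6, 0, 0, 2]; VV[1]=max(VV[1],msg_vec) then VV[1][1]++ -> VV[1]=[6, 2, 3, 2]
Event 2 stamp: [0, 0, 0, 2]
Event 8 stamp: [5, 0, 0, 2]
[0, 0, 0, 2] <= [5, 0, 0, 2]? True
[5, 0, 0, 2] <= [0, 0, 0, 2]? False
Relation: before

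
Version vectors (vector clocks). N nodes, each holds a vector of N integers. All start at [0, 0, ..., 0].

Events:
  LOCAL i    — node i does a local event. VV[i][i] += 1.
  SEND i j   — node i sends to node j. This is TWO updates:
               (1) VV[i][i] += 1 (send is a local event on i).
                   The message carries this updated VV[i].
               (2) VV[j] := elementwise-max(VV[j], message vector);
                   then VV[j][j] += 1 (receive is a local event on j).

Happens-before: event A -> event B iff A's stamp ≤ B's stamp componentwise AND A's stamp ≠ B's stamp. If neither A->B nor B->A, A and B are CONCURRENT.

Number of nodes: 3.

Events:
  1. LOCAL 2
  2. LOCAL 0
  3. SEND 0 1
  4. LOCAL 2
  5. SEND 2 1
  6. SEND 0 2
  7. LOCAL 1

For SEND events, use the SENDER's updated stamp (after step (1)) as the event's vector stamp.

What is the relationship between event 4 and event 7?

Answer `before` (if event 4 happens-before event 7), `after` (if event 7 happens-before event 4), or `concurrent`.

Answer: before

Derivation:
Initial: VV[0]=[0, 0, 0]
Initial: VV[1]=[0, 0, 0]
Initial: VV[2]=[0, 0, 0]
Event 1: LOCAL 2: VV[2][2]++ -> VV[2]=[0, 0, 1]
Event 2: LOCAL 0: VV[0][0]++ -> VV[0]=[1, 0, 0]
Event 3: SEND 0->1: VV[0][0]++ -> VV[0]=[2, 0, 0], msg_vec=[2, 0, 0]; VV[1]=max(VV[1],msg_vec) then VV[1][1]++ -> VV[1]=[2, 1, 0]
Event 4: LOCAL 2: VV[2][2]++ -> VV[2]=[0, 0, 2]
Event 5: SEND 2->1: VV[2][2]++ -> VV[2]=[0, 0, 3], msg_vec=[0, 0, 3]; VV[1]=max(VV[1],msg_vec) then VV[1][1]++ -> VV[1]=[2, 2, 3]
Event 6: SEND 0->2: VV[0][0]++ -> VV[0]=[3, 0, 0], msg_vec=[3, 0, 0]; VV[2]=max(VV[2],msg_vec) then VV[2][2]++ -> VV[2]=[3, 0, 4]
Event 7: LOCAL 1: VV[1][1]++ -> VV[1]=[2, 3, 3]
Event 4 stamp: [0, 0, 2]
Event 7 stamp: [2, 3, 3]
[0, 0, 2] <= [2, 3, 3]? True
[2, 3, 3] <= [0, 0, 2]? False
Relation: before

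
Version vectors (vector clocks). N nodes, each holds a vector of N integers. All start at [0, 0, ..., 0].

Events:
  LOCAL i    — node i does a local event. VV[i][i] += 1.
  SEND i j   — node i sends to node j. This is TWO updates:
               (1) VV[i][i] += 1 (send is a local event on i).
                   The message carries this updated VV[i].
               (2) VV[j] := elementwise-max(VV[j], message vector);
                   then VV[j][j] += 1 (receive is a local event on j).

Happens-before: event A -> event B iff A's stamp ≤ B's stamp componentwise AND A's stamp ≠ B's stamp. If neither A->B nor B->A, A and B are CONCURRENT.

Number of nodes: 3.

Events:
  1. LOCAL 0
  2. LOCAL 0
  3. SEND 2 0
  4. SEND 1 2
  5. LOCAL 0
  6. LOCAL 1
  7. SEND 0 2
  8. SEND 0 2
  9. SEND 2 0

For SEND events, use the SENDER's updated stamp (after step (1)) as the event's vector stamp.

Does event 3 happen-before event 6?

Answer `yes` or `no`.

Answer: no

Derivation:
Initial: VV[0]=[0, 0, 0]
Initial: VV[1]=[0, 0, 0]
Initial: VV[2]=[0, 0, 0]
Event 1: LOCAL 0: VV[0][0]++ -> VV[0]=[1, 0, 0]
Event 2: LOCAL 0: VV[0][0]++ -> VV[0]=[2, 0, 0]
Event 3: SEND 2->0: VV[2][2]++ -> VV[2]=[0, 0, 1], msg_vec=[0, 0, 1]; VV[0]=max(VV[0],msg_vec) then VV[0][0]++ -> VV[0]=[3, 0, 1]
Event 4: SEND 1->2: VV[1][1]++ -> VV[1]=[0, 1, 0], msg_vec=[0, 1, 0]; VV[2]=max(VV[2],msg_vec) then VV[2][2]++ -> VV[2]=[0, 1, 2]
Event 5: LOCAL 0: VV[0][0]++ -> VV[0]=[4, 0, 1]
Event 6: LOCAL 1: VV[1][1]++ -> VV[1]=[0, 2, 0]
Event 7: SEND 0->2: VV[0][0]++ -> VV[0]=[5, 0, 1], msg_vec=[5, 0, 1]; VV[2]=max(VV[2],msg_vec) then VV[2][2]++ -> VV[2]=[5, 1, 3]
Event 8: SEND 0->2: VV[0][0]++ -> VV[0]=[6, 0, 1], msg_vec=[6, 0, 1]; VV[2]=max(VV[2],msg_vec) then VV[2][2]++ -> VV[2]=[6, 1, 4]
Event 9: SEND 2->0: VV[2][2]++ -> VV[2]=[6, 1, 5], msg_vec=[6, 1, 5]; VV[0]=max(VV[0],msg_vec) then VV[0][0]++ -> VV[0]=[7, 1, 5]
Event 3 stamp: [0, 0, 1]
Event 6 stamp: [0, 2, 0]
[0, 0, 1] <= [0, 2, 0]? False. Equal? False. Happens-before: False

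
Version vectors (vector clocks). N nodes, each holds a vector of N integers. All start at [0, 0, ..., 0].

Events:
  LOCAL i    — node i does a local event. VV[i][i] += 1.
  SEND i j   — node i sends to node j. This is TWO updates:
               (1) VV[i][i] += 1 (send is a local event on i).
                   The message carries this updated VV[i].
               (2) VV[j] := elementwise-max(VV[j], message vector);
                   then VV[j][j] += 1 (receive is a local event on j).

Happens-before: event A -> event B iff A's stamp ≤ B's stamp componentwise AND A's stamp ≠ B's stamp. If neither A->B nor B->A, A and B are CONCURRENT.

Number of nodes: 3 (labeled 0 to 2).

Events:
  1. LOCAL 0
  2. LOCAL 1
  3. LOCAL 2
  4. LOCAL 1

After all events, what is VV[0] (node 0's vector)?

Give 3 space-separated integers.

Initial: VV[0]=[0, 0, 0]
Initial: VV[1]=[0, 0, 0]
Initial: VV[2]=[0, 0, 0]
Event 1: LOCAL 0: VV[0][0]++ -> VV[0]=[1, 0, 0]
Event 2: LOCAL 1: VV[1][1]++ -> VV[1]=[0, 1, 0]
Event 3: LOCAL 2: VV[2][2]++ -> VV[2]=[0, 0, 1]
Event 4: LOCAL 1: VV[1][1]++ -> VV[1]=[0, 2, 0]
Final vectors: VV[0]=[1, 0, 0]; VV[1]=[0, 2, 0]; VV[2]=[0, 0, 1]

Answer: 1 0 0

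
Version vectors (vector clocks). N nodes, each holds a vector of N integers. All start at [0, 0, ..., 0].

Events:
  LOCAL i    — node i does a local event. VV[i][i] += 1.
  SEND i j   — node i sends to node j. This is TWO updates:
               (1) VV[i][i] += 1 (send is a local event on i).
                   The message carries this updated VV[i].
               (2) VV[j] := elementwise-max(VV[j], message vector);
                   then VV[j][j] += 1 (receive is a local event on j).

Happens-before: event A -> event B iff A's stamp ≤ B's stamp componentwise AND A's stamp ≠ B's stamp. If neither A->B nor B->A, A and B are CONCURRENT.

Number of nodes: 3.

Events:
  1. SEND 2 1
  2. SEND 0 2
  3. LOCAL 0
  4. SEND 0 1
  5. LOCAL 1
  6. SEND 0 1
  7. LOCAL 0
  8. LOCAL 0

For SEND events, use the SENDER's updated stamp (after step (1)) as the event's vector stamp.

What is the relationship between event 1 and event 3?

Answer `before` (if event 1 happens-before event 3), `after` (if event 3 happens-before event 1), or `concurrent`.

Initial: VV[0]=[0, 0, 0]
Initial: VV[1]=[0, 0, 0]
Initial: VV[2]=[0, 0, 0]
Event 1: SEND 2->1: VV[2][2]++ -> VV[2]=[0, 0, 1], msg_vec=[0, 0, 1]; VV[1]=max(VV[1],msg_vec) then VV[1][1]++ -> VV[1]=[0, 1, 1]
Event 2: SEND 0->2: VV[0][0]++ -> VV[0]=[1, 0, 0], msg_vec=[1, 0, 0]; VV[2]=max(VV[2],msg_vec) then VV[2][2]++ -> VV[2]=[1, 0, 2]
Event 3: LOCAL 0: VV[0][0]++ -> VV[0]=[2, 0, 0]
Event 4: SEND 0->1: VV[0][0]++ -> VV[0]=[3, 0, 0], msg_vec=[3, 0, 0]; VV[1]=max(VV[1],msg_vec) then VV[1][1]++ -> VV[1]=[3, 2, 1]
Event 5: LOCAL 1: VV[1][1]++ -> VV[1]=[3, 3, 1]
Event 6: SEND 0->1: VV[0][0]++ -> VV[0]=[4, 0, 0], msg_vec=[4, 0, 0]; VV[1]=max(VV[1],msg_vec) then VV[1][1]++ -> VV[1]=[4, 4, 1]
Event 7: LOCAL 0: VV[0][0]++ -> VV[0]=[5, 0, 0]
Event 8: LOCAL 0: VV[0][0]++ -> VV[0]=[6, 0, 0]
Event 1 stamp: [0, 0, 1]
Event 3 stamp: [2, 0, 0]
[0, 0, 1] <= [2, 0, 0]? False
[2, 0, 0] <= [0, 0, 1]? False
Relation: concurrent

Answer: concurrent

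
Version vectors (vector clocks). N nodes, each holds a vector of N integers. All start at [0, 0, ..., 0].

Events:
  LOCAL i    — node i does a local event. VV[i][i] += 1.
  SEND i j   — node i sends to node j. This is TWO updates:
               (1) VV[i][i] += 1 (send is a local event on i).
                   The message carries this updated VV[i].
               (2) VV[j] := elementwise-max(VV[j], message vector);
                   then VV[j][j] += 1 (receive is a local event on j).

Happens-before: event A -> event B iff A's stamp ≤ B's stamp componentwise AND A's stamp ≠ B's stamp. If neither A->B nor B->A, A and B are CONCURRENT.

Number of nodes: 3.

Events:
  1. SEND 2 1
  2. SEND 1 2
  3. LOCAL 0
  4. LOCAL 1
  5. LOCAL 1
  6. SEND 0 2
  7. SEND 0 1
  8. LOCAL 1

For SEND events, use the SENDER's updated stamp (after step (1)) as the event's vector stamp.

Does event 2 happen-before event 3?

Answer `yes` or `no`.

Initial: VV[0]=[0, 0, 0]
Initial: VV[1]=[0, 0, 0]
Initial: VV[2]=[0, 0, 0]
Event 1: SEND 2->1: VV[2][2]++ -> VV[2]=[0, 0, 1], msg_vec=[0, 0, 1]; VV[1]=max(VV[1],msg_vec) then VV[1][1]++ -> VV[1]=[0, 1, 1]
Event 2: SEND 1->2: VV[1][1]++ -> VV[1]=[0, 2, 1], msg_vec=[0, 2, 1]; VV[2]=max(VV[2],msg_vec) then VV[2][2]++ -> VV[2]=[0, 2, 2]
Event 3: LOCAL 0: VV[0][0]++ -> VV[0]=[1, 0, 0]
Event 4: LOCAL 1: VV[1][1]++ -> VV[1]=[0, 3, 1]
Event 5: LOCAL 1: VV[1][1]++ -> VV[1]=[0, 4, 1]
Event 6: SEND 0->2: VV[0][0]++ -> VV[0]=[2, 0, 0], msg_vec=[2, 0, 0]; VV[2]=max(VV[2],msg_vec) then VV[2][2]++ -> VV[2]=[2, 2, 3]
Event 7: SEND 0->1: VV[0][0]++ -> VV[0]=[3, 0, 0], msg_vec=[3, 0, 0]; VV[1]=max(VV[1],msg_vec) then VV[1][1]++ -> VV[1]=[3, 5, 1]
Event 8: LOCAL 1: VV[1][1]++ -> VV[1]=[3, 6, 1]
Event 2 stamp: [0, 2, 1]
Event 3 stamp: [1, 0, 0]
[0, 2, 1] <= [1, 0, 0]? False. Equal? False. Happens-before: False

Answer: no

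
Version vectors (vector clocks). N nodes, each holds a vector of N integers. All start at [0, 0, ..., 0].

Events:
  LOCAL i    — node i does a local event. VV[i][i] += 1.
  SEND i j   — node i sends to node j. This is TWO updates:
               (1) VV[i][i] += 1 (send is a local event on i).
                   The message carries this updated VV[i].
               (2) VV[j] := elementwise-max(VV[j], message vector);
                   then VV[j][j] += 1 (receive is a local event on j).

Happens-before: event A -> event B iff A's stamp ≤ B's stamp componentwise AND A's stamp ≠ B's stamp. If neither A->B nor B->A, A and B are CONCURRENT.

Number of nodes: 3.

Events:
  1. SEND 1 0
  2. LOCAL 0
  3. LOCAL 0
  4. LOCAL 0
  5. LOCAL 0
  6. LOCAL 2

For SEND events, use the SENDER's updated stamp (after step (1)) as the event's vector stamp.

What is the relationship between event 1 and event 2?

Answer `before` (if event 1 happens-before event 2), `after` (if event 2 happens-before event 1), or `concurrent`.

Initial: VV[0]=[0, 0, 0]
Initial: VV[1]=[0, 0, 0]
Initial: VV[2]=[0, 0, 0]
Event 1: SEND 1->0: VV[1][1]++ -> VV[1]=[0, 1, 0], msg_vec=[0, 1, 0]; VV[0]=max(VV[0],msg_vec) then VV[0][0]++ -> VV[0]=[1, 1, 0]
Event 2: LOCAL 0: VV[0][0]++ -> VV[0]=[2, 1, 0]
Event 3: LOCAL 0: VV[0][0]++ -> VV[0]=[3, 1, 0]
Event 4: LOCAL 0: VV[0][0]++ -> VV[0]=[4, 1, 0]
Event 5: LOCAL 0: VV[0][0]++ -> VV[0]=[5, 1, 0]
Event 6: LOCAL 2: VV[2][2]++ -> VV[2]=[0, 0, 1]
Event 1 stamp: [0, 1, 0]
Event 2 stamp: [2, 1, 0]
[0, 1, 0] <= [2, 1, 0]? True
[2, 1, 0] <= [0, 1, 0]? False
Relation: before

Answer: before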